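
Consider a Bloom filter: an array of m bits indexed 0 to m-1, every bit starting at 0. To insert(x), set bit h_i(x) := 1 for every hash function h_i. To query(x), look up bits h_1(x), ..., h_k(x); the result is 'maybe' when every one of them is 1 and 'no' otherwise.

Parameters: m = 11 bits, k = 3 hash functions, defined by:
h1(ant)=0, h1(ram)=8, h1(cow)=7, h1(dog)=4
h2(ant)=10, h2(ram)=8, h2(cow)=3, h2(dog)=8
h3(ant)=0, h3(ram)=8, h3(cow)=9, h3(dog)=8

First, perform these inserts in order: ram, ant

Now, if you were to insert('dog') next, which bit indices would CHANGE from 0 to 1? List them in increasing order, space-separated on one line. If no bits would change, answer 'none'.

Start: bits=00000000000
After insert 'ram': sets bits 8 -> bits=00000000100
After insert 'ant': sets bits 0 10 -> bits=10000000101
insert 'dog' would touch bits 4 8; currently bit4=0, bit8=1
Bits that are 0 among those (would change 0->1): 4

Answer: 4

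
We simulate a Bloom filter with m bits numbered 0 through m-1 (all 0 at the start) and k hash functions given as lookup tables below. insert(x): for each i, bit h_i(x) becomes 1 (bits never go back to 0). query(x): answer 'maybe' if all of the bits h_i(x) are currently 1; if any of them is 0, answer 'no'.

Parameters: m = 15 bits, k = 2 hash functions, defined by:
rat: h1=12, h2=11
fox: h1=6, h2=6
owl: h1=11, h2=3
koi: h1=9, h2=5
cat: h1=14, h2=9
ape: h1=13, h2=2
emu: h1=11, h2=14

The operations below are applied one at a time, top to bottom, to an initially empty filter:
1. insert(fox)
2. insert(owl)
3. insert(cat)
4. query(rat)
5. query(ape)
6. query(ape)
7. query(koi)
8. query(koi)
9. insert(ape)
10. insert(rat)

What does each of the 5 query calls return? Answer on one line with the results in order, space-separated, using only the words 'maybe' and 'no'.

Answer: no no no no no

Derivation:
Start: bits=000000000000000
Op 1: insert fox -> sets bits 6 -> bits=000000100000000
Op 2: insert owl -> sets bits 3 11 -> bits=000100100001000
Op 3: insert cat -> sets bits 9 14 -> bits=000100100101001
Op 4: query rat -> checks bit11=1, bit12=0 (has a 0) -> no
Op 5: query ape -> checks bit2=0, bit13=0 (has a 0) -> no
Op 6: query ape -> checks bit2=0, bit13=0 (has a 0) -> no
Op 7: query koi -> checks bit5=0, bit9=1 (has a 0) -> no
Op 8: query koi -> checks bit5=0, bit9=1 (has a 0) -> no
Op 9: insert ape -> sets bits 2 13 -> bits=001100100101011
Op 10: insert rat -> sets bits 11 12 -> bits=001100100101111
Query results in order: no no no no no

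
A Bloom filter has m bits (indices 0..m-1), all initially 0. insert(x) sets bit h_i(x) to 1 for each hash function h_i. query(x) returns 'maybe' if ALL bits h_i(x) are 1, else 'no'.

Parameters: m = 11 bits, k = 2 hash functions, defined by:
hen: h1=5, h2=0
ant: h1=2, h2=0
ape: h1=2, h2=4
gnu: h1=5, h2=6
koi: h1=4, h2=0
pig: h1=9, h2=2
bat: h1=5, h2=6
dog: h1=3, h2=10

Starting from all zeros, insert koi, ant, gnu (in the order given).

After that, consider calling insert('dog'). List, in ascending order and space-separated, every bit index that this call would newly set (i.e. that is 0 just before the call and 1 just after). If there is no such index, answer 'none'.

Answer: 3 10

Derivation:
Start: bits=00000000000
After insert 'koi': sets bits 0 4 -> bits=10001000000
After insert 'ant': sets bits 0 2 -> bits=10101000000
After insert 'gnu': sets bits 5 6 -> bits=10101110000
insert 'dog' would touch bits 3 10; currently bit3=0, bit10=0
Bits that are 0 among those (would change 0->1): 3 10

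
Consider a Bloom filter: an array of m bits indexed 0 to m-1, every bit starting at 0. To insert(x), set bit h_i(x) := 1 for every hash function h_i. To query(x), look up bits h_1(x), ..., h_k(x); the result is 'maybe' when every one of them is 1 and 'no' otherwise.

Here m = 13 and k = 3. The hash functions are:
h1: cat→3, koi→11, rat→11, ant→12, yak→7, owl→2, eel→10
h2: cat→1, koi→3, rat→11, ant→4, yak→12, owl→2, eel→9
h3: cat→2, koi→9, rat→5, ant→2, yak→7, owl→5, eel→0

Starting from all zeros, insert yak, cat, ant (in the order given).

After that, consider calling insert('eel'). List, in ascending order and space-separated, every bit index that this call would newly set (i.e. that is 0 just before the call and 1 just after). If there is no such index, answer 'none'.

Answer: 0 9 10

Derivation:
Start: bits=0000000000000
After insert 'yak': sets bits 7 12 -> bits=0000000100001
After insert 'cat': sets bits 1 2 3 -> bits=0111000100001
After insert 'ant': sets bits 2 4 12 -> bits=0111100100001
insert 'eel' would touch bits 0 9 10; currently bit0=0, bit9=0, bit10=0
Bits that are 0 among those (would change 0->1): 0 9 10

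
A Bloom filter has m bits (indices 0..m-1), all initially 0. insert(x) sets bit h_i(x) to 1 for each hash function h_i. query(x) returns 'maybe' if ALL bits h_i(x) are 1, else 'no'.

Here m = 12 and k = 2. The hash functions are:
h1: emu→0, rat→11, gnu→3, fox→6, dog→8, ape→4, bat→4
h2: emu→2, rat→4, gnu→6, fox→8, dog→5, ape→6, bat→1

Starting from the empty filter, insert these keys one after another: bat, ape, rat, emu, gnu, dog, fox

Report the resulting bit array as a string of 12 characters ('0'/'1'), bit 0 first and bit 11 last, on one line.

Start: bits=000000000000
After insert 'bat': sets bits 1 4 -> bits=010010000000
After insert 'ape': sets bits 4 6 -> bits=010010100000
After insert 'rat': sets bits 4 11 -> bits=010010100001
After insert 'emu': sets bits 0 2 -> bits=111010100001
After insert 'gnu': sets bits 3 6 -> bits=111110100001
After insert 'dog': sets bits 5 8 -> bits=111111101001
After insert 'fox': sets bits 6 8 -> bits=111111101001

Answer: 111111101001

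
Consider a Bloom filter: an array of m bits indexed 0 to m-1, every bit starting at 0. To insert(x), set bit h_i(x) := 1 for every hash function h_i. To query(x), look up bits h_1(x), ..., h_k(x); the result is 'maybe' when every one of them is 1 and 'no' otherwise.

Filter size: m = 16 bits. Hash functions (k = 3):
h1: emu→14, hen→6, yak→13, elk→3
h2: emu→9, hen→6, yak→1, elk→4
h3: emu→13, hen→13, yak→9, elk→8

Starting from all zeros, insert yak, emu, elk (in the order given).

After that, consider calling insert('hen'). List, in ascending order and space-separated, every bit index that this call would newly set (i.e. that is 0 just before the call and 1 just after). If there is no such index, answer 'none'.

Answer: 6

Derivation:
Start: bits=0000000000000000
After insert 'yak': sets bits 1 9 13 -> bits=0100000001000100
After insert 'emu': sets bits 9 13 14 -> bits=0100000001000110
After insert 'elk': sets bits 3 4 8 -> bits=0101100011000110
insert 'hen' would touch bits 6 13; currently bit6=0, bit13=1
Bits that are 0 among those (would change 0->1): 6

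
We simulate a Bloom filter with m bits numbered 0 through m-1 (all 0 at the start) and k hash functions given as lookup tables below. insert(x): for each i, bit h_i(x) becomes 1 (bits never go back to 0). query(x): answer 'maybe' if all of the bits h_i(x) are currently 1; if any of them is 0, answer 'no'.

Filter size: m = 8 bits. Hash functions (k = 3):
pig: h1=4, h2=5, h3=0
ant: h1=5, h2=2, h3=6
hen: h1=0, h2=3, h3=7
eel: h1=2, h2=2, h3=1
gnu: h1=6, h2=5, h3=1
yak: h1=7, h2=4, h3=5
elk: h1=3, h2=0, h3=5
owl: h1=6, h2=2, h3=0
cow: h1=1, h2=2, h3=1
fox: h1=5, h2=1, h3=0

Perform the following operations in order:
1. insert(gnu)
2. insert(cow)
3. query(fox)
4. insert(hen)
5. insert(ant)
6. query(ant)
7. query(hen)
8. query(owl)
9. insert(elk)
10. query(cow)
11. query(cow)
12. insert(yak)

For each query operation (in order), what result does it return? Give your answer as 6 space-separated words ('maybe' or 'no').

Answer: no maybe maybe maybe maybe maybe

Derivation:
Start: bits=00000000
Op 1: insert gnu -> sets bits 1 5 6 -> bits=01000110
Op 2: insert cow -> sets bits 1 2 -> bits=01100110
Op 3: query fox -> checks bit0=0, bit1=1, bit5=1 (has a 0) -> no
Op 4: insert hen -> sets bits 0 3 7 -> bits=11110111
Op 5: insert ant -> sets bits 2 5 6 -> bits=11110111
Op 6: query ant -> checks bit2=1, bit5=1, bit6=1 (all 1) -> maybe
Op 7: query hen -> checks bit0=1, bit3=1, bit7=1 (all 1) -> maybe
Op 8: query owl -> checks bit0=1, bit2=1, bit6=1 (all 1) -> maybe
Op 9: insert elk -> sets bits 0 3 5 -> bits=11110111
Op 10: query cow -> checks bit1=1, bit2=1 (all 1) -> maybe
Op 11: query cow -> checks bit1=1, bit2=1 (all 1) -> maybe
Op 12: insert yak -> sets bits 4 5 7 -> bits=11111111
Query results in order: no maybe maybe maybe maybe maybe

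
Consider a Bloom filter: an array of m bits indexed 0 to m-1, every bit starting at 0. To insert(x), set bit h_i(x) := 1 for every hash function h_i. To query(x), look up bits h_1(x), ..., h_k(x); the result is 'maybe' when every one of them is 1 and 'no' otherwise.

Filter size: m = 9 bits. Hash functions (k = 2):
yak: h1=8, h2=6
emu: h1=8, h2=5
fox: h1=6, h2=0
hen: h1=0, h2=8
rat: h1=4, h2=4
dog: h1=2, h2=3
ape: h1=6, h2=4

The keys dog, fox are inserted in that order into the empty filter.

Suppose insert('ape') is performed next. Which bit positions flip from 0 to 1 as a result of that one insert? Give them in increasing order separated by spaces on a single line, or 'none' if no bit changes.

Start: bits=000000000
After insert 'dog': sets bits 2 3 -> bits=001100000
After insert 'fox': sets bits 0 6 -> bits=101100100
insert 'ape' would touch bits 4 6; currently bit4=0, bit6=1
Bits that are 0 among those (would change 0->1): 4

Answer: 4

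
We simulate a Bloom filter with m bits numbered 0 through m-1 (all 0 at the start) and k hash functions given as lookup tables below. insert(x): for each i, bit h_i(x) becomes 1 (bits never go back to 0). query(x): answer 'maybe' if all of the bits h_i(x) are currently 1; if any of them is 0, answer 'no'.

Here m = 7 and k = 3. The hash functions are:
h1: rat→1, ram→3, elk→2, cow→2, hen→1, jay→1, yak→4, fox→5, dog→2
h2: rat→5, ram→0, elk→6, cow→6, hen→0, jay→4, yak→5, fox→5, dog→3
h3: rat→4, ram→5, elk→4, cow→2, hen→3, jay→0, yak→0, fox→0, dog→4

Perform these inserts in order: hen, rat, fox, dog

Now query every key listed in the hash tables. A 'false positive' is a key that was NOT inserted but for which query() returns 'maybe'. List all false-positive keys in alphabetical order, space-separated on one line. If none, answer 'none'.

Answer: jay ram yak

Derivation:
Start: bits=0000000
After insert 'hen': sets bits 0 1 3 -> bits=1101000
After insert 'rat': sets bits 1 4 5 -> bits=1101110
After insert 'fox': sets bits 0 5 -> bits=1101110
After insert 'dog': sets bits 2 3 4 -> bits=1111110
Not inserted: cow elk jay ram yak — query each against bits=1111110:
query cow: checks bit2=1, bit6=0 (has a 0) -> no => not a false positive
query elk: checks bit2=1, bit4=1, bit6=0 (has a 0) -> no => not a false positive
query jay: checks bit0=1, bit1=1, bit4=1 (all 1) -> maybe => FALSE POSITIVE
query ram: checks bit0=1, bit3=1, bit5=1 (all 1) -> maybe => FALSE POSITIVE
query yak: checks bit0=1, bit4=1, bit5=1 (all 1) -> maybe => FALSE POSITIVE
False positives (alphabetical): jay ram yak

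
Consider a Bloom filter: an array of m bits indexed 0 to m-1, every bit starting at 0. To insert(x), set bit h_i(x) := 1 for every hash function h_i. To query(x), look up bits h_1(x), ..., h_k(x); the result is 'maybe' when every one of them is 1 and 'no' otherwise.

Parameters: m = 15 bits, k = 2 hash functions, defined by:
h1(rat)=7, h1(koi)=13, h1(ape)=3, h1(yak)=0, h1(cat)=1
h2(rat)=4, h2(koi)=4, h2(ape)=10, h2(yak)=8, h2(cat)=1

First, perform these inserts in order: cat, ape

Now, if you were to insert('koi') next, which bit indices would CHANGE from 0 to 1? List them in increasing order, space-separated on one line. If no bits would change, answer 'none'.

Answer: 4 13

Derivation:
Start: bits=000000000000000
After insert 'cat': sets bits 1 -> bits=010000000000000
After insert 'ape': sets bits 3 10 -> bits=010100000010000
insert 'koi' would touch bits 4 13; currently bit4=0, bit13=0
Bits that are 0 among those (would change 0->1): 4 13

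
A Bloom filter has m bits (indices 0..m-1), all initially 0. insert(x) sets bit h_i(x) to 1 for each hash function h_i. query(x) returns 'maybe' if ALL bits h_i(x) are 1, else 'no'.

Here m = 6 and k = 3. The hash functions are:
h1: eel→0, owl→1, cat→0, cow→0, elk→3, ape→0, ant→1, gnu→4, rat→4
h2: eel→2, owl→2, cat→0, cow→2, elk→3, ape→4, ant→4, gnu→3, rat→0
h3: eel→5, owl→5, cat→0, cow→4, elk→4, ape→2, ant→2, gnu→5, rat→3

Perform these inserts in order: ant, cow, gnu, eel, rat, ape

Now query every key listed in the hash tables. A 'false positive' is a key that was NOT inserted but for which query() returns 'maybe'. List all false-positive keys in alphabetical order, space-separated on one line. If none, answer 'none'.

Start: bits=000000
After insert 'ant': sets bits 1 2 4 -> bits=011010
After insert 'cow': sets bits 0 2 4 -> bits=111010
After insert 'gnu': sets bits 3 4 5 -> bits=111111
After insert 'eel': sets bits 0 2 5 -> bits=111111
After insert 'rat': sets bits 0 3 4 -> bits=111111
After insert 'ape': sets bits 0 2 4 -> bits=111111
Not inserted: cat elk owl — query each against bits=111111:
query cat: checks bit0=1 (all 1) -> maybe => FALSE POSITIVE
query elk: checks bit3=1, bit4=1 (all 1) -> maybe => FALSE POSITIVE
query owl: checks bit1=1, bit2=1, bit5=1 (all 1) -> maybe => FALSE POSITIVE
False positives (alphabetical): cat elk owl

Answer: cat elk owl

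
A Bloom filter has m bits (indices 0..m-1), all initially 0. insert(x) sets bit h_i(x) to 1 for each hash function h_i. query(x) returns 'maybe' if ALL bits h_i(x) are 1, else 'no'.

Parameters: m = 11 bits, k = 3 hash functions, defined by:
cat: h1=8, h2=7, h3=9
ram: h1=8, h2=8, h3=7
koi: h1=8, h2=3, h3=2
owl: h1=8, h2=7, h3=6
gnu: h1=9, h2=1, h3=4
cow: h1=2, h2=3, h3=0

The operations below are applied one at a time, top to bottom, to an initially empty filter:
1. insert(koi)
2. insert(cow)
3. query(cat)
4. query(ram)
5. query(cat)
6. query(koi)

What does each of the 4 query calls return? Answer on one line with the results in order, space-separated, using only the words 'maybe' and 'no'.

Start: bits=00000000000
Op 1: insert koi -> sets bits 2 3 8 -> bits=00110000100
Op 2: insert cow -> sets bits 0 2 3 -> bits=10110000100
Op 3: query cat -> checks bit7=0, bit8=1, bit9=0 (has a 0) -> no
Op 4: query ram -> checks bit7=0, bit8=1 (has a 0) -> no
Op 5: query cat -> checks bit7=0, bit8=1, bit9=0 (has a 0) -> no
Op 6: query koi -> checks bit2=1, bit3=1, bit8=1 (all 1) -> maybe
Query results in order: no no no maybe

Answer: no no no maybe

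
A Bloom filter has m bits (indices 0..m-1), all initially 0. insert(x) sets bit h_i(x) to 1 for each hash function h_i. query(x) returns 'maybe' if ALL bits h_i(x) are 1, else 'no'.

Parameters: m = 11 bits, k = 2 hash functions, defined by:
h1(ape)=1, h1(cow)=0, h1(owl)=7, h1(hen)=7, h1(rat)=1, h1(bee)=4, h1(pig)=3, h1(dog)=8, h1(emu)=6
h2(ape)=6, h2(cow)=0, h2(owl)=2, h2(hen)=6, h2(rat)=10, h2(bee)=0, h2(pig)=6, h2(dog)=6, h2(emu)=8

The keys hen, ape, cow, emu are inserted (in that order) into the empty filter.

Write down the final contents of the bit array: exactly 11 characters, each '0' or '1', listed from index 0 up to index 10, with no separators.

Start: bits=00000000000
After insert 'hen': sets bits 6 7 -> bits=00000011000
After insert 'ape': sets bits 1 6 -> bits=01000011000
After insert 'cow': sets bits 0 -> bits=11000011000
After insert 'emu': sets bits 6 8 -> bits=11000011100

Answer: 11000011100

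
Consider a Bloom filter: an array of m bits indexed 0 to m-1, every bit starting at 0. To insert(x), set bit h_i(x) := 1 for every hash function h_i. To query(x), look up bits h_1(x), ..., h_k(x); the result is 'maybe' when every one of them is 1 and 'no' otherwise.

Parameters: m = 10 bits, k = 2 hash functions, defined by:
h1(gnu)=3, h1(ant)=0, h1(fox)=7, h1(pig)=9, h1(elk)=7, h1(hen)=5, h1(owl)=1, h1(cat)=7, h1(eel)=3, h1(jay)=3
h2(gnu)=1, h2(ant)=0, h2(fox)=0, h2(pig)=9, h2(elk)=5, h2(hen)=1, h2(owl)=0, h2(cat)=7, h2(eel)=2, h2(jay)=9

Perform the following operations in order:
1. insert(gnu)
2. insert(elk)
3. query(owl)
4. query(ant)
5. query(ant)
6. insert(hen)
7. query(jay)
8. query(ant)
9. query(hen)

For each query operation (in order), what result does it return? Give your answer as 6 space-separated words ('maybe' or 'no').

Answer: no no no no no maybe

Derivation:
Start: bits=0000000000
Op 1: insert gnu -> sets bits 1 3 -> bits=0101000000
Op 2: insert elk -> sets bits 5 7 -> bits=0101010100
Op 3: query owl -> checks bit0=0, bit1=1 (has a 0) -> no
Op 4: query ant -> checks bit0=0 (has a 0) -> no
Op 5: query ant -> checks bit0=0 (has a 0) -> no
Op 6: insert hen -> sets bits 1 5 -> bits=0101010100
Op 7: query jay -> checks bit3=1, bit9=0 (has a 0) -> no
Op 8: query ant -> checks bit0=0 (has a 0) -> no
Op 9: query hen -> checks bit1=1, bit5=1 (all 1) -> maybe
Query results in order: no no no no no maybe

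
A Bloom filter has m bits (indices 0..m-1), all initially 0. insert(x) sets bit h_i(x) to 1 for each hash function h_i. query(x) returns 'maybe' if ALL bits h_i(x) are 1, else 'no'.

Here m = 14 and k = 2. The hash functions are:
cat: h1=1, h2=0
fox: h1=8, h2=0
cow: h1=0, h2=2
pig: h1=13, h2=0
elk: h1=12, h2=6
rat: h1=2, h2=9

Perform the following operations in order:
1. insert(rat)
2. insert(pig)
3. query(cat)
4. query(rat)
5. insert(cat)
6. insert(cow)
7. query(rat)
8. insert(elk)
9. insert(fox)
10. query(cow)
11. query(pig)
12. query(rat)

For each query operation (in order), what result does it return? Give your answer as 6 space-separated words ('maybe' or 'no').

Start: bits=00000000000000
Op 1: insert rat -> sets bits 2 9 -> bits=00100000010000
Op 2: insert pig -> sets bits 0 13 -> bits=10100000010001
Op 3: query cat -> checks bit0=1, bit1=0 (has a 0) -> no
Op 4: query rat -> checks bit2=1, bit9=1 (all 1) -> maybe
Op 5: insert cat -> sets bits 0 1 -> bits=11100000010001
Op 6: insert cow -> sets bits 0 2 -> bits=11100000010001
Op 7: query rat -> checks bit2=1, bit9=1 (all 1) -> maybe
Op 8: insert elk -> sets bits 6 12 -> bits=11100010010011
Op 9: insert fox -> sets bits 0 8 -> bits=11100010110011
Op 10: query cow -> checks bit0=1, bit2=1 (all 1) -> maybe
Op 11: query pig -> checks bit0=1, bit13=1 (all 1) -> maybe
Op 12: query rat -> checks bit2=1, bit9=1 (all 1) -> maybe
Query results in order: no maybe maybe maybe maybe maybe

Answer: no maybe maybe maybe maybe maybe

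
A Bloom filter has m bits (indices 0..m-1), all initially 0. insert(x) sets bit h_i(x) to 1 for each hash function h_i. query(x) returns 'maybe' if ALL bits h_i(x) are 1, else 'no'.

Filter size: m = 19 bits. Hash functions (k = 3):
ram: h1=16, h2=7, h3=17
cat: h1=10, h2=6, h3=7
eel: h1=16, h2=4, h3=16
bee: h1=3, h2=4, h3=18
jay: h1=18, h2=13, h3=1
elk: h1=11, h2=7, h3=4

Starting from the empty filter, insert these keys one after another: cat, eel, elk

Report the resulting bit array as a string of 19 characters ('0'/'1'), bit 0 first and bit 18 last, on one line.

Answer: 0000101100110000100

Derivation:
Start: bits=0000000000000000000
After insert 'cat': sets bits 6 7 10 -> bits=0000001100100000000
After insert 'eel': sets bits 4 16 -> bits=0000101100100000100
After insert 'elk': sets bits 4 7 11 -> bits=0000101100110000100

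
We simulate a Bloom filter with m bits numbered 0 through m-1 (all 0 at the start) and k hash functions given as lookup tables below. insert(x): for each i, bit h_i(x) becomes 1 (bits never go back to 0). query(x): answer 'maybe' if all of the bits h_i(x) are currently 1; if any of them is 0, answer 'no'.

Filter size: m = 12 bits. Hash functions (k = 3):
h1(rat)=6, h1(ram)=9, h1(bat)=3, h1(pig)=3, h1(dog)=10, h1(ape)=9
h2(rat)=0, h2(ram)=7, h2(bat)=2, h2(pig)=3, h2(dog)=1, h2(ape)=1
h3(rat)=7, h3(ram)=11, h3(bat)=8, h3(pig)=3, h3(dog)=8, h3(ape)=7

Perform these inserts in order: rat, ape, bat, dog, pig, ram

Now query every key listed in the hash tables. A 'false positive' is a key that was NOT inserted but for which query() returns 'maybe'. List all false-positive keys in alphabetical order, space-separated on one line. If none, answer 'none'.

Start: bits=000000000000
After insert 'rat': sets bits 0 6 7 -> bits=100000110000
After insert 'ape': sets bits 1 7 9 -> bits=110000110100
After insert 'bat': sets bits 2 3 8 -> bits=111100111100
After insert 'dog': sets bits 1 8 10 -> bits=111100111110
After insert 'pig': sets bits 3 -> bits=111100111110
After insert 'ram': sets bits 7 9 11 -> bits=111100111111
Not inserted: (none) — query each against bits=111100111111:
False positives (alphabetical): none

Answer: none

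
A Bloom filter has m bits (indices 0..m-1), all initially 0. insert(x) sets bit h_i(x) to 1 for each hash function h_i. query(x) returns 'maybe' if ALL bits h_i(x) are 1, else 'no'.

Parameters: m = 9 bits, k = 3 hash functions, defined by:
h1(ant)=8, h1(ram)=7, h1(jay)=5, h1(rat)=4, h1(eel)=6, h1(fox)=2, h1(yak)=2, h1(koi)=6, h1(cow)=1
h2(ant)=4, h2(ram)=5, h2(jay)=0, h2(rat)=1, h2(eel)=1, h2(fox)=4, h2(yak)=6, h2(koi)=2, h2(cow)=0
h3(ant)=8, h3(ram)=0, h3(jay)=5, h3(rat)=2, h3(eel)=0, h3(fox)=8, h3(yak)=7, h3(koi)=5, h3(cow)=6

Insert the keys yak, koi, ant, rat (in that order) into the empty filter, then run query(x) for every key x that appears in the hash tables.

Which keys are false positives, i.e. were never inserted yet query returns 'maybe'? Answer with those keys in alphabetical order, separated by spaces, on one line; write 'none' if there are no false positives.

Start: bits=000000000
After insert 'yak': sets bits 2 6 7 -> bits=001000110
After insert 'koi': sets bits 2 5 6 -> bits=001001110
After insert 'ant': sets bits 4 8 -> bits=001011111
After insert 'rat': sets bits 1 2 4 -> bits=011011111
Not inserted: cow eel fox jay ram — query each against bits=011011111:
query cow: checks bit0=0, bit1=1, bit6=1 (has a 0) -> no => not a false positive
query eel: checks bit0=0, bit1=1, bit6=1 (has a 0) -> no => not a false positive
query fox: checks bit2=1, bit4=1, bit8=1 (all 1) -> maybe => FALSE POSITIVE
query jay: checks bit0=0, bit5=1 (has a 0) -> no => not a false positive
query ram: checks bit0=0, bit5=1, bit7=1 (has a 0) -> no => not a false positive
False positives (alphabetical): fox

Answer: fox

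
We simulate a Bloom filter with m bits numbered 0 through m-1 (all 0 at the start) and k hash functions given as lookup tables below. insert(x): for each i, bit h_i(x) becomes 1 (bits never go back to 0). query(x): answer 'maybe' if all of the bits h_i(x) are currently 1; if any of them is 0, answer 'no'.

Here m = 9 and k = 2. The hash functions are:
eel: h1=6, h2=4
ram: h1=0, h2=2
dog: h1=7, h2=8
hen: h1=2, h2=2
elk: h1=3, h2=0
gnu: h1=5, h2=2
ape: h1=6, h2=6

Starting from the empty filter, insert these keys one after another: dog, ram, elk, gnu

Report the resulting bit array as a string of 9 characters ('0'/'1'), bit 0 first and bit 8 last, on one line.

Start: bits=000000000
After insert 'dog': sets bits 7 8 -> bits=000000011
After insert 'ram': sets bits 0 2 -> bits=101000011
After insert 'elk': sets bits 0 3 -> bits=101100011
After insert 'gnu': sets bits 2 5 -> bits=101101011

Answer: 101101011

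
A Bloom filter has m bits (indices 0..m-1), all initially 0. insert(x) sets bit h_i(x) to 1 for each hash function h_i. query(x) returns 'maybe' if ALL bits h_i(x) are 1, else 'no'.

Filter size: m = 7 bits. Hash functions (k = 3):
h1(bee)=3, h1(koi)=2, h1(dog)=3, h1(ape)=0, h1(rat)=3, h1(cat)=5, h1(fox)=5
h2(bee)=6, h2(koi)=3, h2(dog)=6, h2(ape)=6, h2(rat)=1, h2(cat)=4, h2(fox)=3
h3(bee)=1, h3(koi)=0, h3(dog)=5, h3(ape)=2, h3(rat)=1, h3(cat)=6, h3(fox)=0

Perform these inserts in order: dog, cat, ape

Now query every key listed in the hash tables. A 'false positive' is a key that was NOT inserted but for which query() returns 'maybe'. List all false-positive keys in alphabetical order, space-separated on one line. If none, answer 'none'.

Start: bits=0000000
After insert 'dog': sets bits 3 5 6 -> bits=0001011
After insert 'cat': sets bits 4 5 6 -> bits=0001111
After insert 'ape': sets bits 0 2 6 -> bits=1011111
Not inserted: bee fox koi rat — query each against bits=1011111:
query bee: checks bit1=0, bit3=1, bit6=1 (has a 0) -> no => not a false positive
query fox: checks bit0=1, bit3=1, bit5=1 (all 1) -> maybe => FALSE POSITIVE
query koi: checks bit0=1, bit2=1, bit3=1 (all 1) -> maybe => FALSE POSITIVE
query rat: checks bit1=0, bit3=1 (has a 0) -> no => not a false positive
False positives (alphabetical): fox koi

Answer: fox koi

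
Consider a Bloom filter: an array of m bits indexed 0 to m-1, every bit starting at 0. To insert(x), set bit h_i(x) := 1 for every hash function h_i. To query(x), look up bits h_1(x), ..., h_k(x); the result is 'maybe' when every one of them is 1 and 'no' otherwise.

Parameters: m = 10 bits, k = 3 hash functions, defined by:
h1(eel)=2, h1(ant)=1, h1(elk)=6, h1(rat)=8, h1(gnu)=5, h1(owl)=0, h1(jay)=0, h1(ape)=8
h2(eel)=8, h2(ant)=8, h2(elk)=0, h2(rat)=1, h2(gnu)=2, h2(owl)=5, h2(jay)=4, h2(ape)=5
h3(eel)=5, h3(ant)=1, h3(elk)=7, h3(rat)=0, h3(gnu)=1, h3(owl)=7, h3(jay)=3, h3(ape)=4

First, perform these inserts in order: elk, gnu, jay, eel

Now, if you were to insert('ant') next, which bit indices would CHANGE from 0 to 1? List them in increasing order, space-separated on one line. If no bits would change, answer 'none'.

Answer: none

Derivation:
Start: bits=0000000000
After insert 'elk': sets bits 0 6 7 -> bits=1000001100
After insert 'gnu': sets bits 1 2 5 -> bits=1110011100
After insert 'jay': sets bits 0 3 4 -> bits=1111111100
After insert 'eel': sets bits 2 5 8 -> bits=1111111110
insert 'ant' would touch bits 1 8; currently bit1=1, bit8=1
Bits that are 0 among those (would change 0->1): none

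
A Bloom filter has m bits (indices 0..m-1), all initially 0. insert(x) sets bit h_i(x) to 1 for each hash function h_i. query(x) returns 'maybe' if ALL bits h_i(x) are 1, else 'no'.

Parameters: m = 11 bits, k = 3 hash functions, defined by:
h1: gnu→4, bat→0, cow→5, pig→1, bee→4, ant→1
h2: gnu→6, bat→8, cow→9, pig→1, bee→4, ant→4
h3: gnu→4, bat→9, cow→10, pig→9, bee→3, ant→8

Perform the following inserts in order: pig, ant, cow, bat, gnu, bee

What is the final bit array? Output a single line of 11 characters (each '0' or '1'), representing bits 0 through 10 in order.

Start: bits=00000000000
After insert 'pig': sets bits 1 9 -> bits=01000000010
After insert 'ant': sets bits 1 4 8 -> bits=01001000110
After insert 'cow': sets bits 5 9 10 -> bits=01001100111
After insert 'bat': sets bits 0 8 9 -> bits=11001100111
After insert 'gnu': sets bits 4 6 -> bits=11001110111
After insert 'bee': sets bits 3 4 -> bits=11011110111

Answer: 11011110111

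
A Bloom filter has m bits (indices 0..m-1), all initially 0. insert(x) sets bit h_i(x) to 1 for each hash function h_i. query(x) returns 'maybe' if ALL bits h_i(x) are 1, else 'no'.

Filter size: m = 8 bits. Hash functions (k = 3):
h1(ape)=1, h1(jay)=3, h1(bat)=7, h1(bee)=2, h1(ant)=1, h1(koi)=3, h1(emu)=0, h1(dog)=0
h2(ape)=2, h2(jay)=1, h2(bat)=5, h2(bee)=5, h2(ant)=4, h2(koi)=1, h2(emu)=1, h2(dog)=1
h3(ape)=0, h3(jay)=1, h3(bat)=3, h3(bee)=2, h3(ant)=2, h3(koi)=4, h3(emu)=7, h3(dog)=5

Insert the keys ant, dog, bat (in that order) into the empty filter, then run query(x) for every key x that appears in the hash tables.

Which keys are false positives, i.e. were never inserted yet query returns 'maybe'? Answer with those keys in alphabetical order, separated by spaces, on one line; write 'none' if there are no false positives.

Answer: ape bee emu jay koi

Derivation:
Start: bits=00000000
After insert 'ant': sets bits 1 2 4 -> bits=01101000
After insert 'dog': sets bits 0 1 5 -> bits=11101100
After insert 'bat': sets bits 3 5 7 -> bits=11111101
Not inserted: ape bee emu jay koi — query each against bits=11111101:
query ape: checks bit0=1, bit1=1, bit2=1 (all 1) -> maybe => FALSE POSITIVE
query bee: checks bit2=1, bit5=1 (all 1) -> maybe => FALSE POSITIVE
query emu: checks bit0=1, bit1=1, bit7=1 (all 1) -> maybe => FALSE POSITIVE
query jay: checks bit1=1, bit3=1 (all 1) -> maybe => FALSE POSITIVE
query koi: checks bit1=1, bit3=1, bit4=1 (all 1) -> maybe => FALSE POSITIVE
False positives (alphabetical): ape bee emu jay koi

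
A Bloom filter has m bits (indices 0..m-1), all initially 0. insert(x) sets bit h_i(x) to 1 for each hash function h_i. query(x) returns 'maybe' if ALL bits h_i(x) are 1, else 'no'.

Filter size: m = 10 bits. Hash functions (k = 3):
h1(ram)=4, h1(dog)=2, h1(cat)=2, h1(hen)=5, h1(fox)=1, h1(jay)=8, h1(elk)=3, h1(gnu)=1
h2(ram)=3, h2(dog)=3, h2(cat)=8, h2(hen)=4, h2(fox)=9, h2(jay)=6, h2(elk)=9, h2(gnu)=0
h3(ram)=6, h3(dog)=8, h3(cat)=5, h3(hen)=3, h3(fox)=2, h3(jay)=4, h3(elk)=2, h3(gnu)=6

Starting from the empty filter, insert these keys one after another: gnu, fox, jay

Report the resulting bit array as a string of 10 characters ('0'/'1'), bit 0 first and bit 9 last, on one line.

Answer: 1110101011

Derivation:
Start: bits=0000000000
After insert 'gnu': sets bits 0 1 6 -> bits=1100001000
After insert 'fox': sets bits 1 2 9 -> bits=1110001001
After insert 'jay': sets bits 4 6 8 -> bits=1110101011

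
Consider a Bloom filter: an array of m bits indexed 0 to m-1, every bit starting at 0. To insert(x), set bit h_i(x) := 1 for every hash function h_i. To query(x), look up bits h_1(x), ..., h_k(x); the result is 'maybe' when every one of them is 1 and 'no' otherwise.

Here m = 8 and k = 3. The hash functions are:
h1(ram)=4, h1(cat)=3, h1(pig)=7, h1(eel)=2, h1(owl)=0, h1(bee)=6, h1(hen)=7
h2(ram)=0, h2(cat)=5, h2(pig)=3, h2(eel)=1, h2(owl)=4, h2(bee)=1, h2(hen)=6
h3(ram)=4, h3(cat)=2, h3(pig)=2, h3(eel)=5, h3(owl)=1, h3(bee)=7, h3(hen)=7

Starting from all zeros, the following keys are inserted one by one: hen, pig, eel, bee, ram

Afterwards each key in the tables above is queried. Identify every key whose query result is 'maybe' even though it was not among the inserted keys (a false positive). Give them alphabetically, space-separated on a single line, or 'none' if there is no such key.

Start: bits=00000000
After insert 'hen': sets bits 6 7 -> bits=00000011
After insert 'pig': sets bits 2 3 7 -> bits=00110011
After insert 'eel': sets bits 1 2 5 -> bits=01110111
After insert 'bee': sets bits 1 6 7 -> bits=01110111
After insert 'ram': sets bits 0 4 -> bits=11111111
Not inserted: cat owl — query each against bits=11111111:
query cat: checks bit2=1, bit3=1, bit5=1 (all 1) -> maybe => FALSE POSITIVE
query owl: checks bit0=1, bit1=1, bit4=1 (all 1) -> maybe => FALSE POSITIVE
False positives (alphabetical): cat owl

Answer: cat owl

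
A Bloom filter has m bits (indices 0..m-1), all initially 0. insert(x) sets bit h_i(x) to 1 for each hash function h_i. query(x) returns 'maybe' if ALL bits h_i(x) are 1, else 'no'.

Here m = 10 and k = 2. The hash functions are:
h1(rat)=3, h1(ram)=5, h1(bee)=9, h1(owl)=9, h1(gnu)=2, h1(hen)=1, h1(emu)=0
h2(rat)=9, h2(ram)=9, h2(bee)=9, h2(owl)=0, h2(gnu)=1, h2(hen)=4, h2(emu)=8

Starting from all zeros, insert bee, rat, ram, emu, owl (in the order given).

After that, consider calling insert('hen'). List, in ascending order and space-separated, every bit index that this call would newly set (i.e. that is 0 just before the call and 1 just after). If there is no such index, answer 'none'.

Answer: 1 4

Derivation:
Start: bits=0000000000
After insert 'bee': sets bits 9 -> bits=0000000001
After insert 'rat': sets bits 3 9 -> bits=0001000001
After insert 'ram': sets bits 5 9 -> bits=0001010001
After insert 'emu': sets bits 0 8 -> bits=1001010011
After insert 'owl': sets bits 0 9 -> bits=1001010011
insert 'hen' would touch bits 1 4; currently bit1=0, bit4=0
Bits that are 0 among those (would change 0->1): 1 4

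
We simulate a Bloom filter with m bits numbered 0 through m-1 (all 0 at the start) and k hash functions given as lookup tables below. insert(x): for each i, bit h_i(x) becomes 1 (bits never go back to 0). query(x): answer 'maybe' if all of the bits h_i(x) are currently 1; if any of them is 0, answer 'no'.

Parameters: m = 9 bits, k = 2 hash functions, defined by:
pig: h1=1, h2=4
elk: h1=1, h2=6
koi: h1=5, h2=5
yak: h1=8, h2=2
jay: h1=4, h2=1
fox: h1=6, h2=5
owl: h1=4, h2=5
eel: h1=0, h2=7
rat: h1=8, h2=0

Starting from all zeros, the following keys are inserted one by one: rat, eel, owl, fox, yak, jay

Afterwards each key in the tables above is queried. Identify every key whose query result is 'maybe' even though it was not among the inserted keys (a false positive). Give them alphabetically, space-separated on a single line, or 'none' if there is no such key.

Answer: elk koi pig

Derivation:
Start: bits=000000000
After insert 'rat': sets bits 0 8 -> bits=100000001
After insert 'eel': sets bits 0 7 -> bits=100000011
After insert 'owl': sets bits 4 5 -> bits=100011011
After insert 'fox': sets bits 5 6 -> bits=100011111
After insert 'yak': sets bits 2 8 -> bits=101011111
After insert 'jay': sets bits 1 4 -> bits=111011111
Not inserted: elk koi pig — query each against bits=111011111:
query elk: checks bit1=1, bit6=1 (all 1) -> maybe => FALSE POSITIVE
query koi: checks bit5=1 (all 1) -> maybe => FALSE POSITIVE
query pig: checks bit1=1, bit4=1 (all 1) -> maybe => FALSE POSITIVE
False positives (alphabetical): elk koi pig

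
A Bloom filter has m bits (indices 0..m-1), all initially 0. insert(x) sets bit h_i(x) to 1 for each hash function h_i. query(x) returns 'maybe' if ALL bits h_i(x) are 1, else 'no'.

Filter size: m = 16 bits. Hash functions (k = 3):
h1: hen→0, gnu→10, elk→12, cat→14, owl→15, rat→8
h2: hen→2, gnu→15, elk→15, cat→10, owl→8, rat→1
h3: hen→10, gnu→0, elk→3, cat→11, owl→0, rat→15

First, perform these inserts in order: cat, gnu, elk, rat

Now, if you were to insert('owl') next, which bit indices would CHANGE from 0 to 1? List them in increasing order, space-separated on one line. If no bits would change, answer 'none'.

Start: bits=0000000000000000
After insert 'cat': sets bits 10 11 14 -> bits=0000000000110010
After insert 'gnu': sets bits 0 10 15 -> bits=1000000000110011
After insert 'elk': sets bits 3 12 15 -> bits=1001000000111011
After insert 'rat': sets bits 1 8 15 -> bits=1101000010111011
insert 'owl' would touch bits 0 8 15; currently bit0=1, bit8=1, bit15=1
Bits that are 0 among those (would change 0->1): none

Answer: none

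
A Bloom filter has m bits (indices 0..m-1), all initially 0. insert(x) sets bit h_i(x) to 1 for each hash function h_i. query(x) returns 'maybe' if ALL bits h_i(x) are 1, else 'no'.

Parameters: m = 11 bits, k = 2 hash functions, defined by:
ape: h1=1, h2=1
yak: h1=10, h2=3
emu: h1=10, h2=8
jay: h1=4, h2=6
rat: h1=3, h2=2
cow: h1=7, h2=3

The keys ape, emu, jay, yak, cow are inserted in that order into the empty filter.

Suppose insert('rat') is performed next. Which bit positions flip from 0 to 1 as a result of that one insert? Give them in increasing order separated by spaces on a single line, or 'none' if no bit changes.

Answer: 2

Derivation:
Start: bits=00000000000
After insert 'ape': sets bits 1 -> bits=01000000000
After insert 'emu': sets bits 8 10 -> bits=01000000101
After insert 'jay': sets bits 4 6 -> bits=01001010101
After insert 'yak': sets bits 3 10 -> bits=01011010101
After insert 'cow': sets bits 3 7 -> bits=01011011101
insert 'rat' would touch bits 2 3; currently bit2=0, bit3=1
Bits that are 0 among those (would change 0->1): 2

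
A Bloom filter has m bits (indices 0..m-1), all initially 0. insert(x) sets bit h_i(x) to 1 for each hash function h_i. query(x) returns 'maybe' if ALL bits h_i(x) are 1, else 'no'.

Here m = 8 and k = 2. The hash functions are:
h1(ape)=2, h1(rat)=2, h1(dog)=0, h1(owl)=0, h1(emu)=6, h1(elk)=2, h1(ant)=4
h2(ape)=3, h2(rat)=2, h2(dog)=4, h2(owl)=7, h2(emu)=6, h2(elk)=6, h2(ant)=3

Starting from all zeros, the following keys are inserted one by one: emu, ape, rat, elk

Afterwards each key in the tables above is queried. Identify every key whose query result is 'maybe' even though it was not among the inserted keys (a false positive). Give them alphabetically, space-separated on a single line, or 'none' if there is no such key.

Start: bits=00000000
After insert 'emu': sets bits 6 -> bits=00000010
After insert 'ape': sets bits 2 3 -> bits=00110010
After insert 'rat': sets bits 2 -> bits=00110010
After insert 'elk': sets bits 2 6 -> bits=00110010
Not inserted: ant dog owl — query each against bits=00110010:
query ant: checks bit3=1, bit4=0 (has a 0) -> no => not a false positive
query dog: checks bit0=0, bit4=0 (has a 0) -> no => not a false positive
query owl: checks bit0=0, bit7=0 (has a 0) -> no => not a false positive
False positives (alphabetical): none

Answer: none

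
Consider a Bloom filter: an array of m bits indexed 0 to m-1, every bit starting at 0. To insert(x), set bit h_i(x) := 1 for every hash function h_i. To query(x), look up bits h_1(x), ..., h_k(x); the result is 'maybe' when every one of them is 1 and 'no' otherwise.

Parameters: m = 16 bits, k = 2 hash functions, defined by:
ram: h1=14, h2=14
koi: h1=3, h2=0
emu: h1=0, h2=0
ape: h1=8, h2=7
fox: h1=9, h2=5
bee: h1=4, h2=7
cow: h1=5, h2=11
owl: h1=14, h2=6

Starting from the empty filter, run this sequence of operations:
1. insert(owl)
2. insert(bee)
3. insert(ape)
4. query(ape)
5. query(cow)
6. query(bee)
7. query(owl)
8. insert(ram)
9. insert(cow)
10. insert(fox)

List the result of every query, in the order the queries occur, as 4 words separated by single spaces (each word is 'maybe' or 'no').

Answer: maybe no maybe maybe

Derivation:
Start: bits=0000000000000000
Op 1: insert owl -> sets bits 6 14 -> bits=0000001000000010
Op 2: insert bee -> sets bits 4 7 -> bits=0000101100000010
Op 3: insert ape -> sets bits 7 8 -> bits=0000101110000010
Op 4: query ape -> checks bit7=1, bit8=1 (all 1) -> maybe
Op 5: query cow -> checks bit5=0, bit11=0 (has a 0) -> no
Op 6: query bee -> checks bit4=1, bit7=1 (all 1) -> maybe
Op 7: query owl -> checks bit6=1, bit14=1 (all 1) -> maybe
Op 8: insert ram -> sets bits 14 -> bits=0000101110000010
Op 9: insert cow -> sets bits 5 11 -> bits=0000111110010010
Op 10: insert fox -> sets bits 5 9 -> bits=0000111111010010
Query results in order: maybe no maybe maybe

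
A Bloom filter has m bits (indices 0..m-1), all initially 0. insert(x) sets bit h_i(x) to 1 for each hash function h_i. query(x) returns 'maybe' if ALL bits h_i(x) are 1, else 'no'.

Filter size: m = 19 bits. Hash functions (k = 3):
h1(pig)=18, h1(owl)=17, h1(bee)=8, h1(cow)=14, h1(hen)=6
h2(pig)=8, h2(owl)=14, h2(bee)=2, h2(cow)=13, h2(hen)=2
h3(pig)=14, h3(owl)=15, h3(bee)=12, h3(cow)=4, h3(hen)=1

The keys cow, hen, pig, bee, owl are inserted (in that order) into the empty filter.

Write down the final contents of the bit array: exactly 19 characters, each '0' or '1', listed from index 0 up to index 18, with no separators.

Start: bits=0000000000000000000
After insert 'cow': sets bits 4 13 14 -> bits=0000100000000110000
After insert 'hen': sets bits 1 2 6 -> bits=0110101000000110000
After insert 'pig': sets bits 8 14 18 -> bits=0110101010000110001
After insert 'bee': sets bits 2 8 12 -> bits=0110101010001110001
After insert 'owl': sets bits 14 15 17 -> bits=0110101010001111011

Answer: 0110101010001111011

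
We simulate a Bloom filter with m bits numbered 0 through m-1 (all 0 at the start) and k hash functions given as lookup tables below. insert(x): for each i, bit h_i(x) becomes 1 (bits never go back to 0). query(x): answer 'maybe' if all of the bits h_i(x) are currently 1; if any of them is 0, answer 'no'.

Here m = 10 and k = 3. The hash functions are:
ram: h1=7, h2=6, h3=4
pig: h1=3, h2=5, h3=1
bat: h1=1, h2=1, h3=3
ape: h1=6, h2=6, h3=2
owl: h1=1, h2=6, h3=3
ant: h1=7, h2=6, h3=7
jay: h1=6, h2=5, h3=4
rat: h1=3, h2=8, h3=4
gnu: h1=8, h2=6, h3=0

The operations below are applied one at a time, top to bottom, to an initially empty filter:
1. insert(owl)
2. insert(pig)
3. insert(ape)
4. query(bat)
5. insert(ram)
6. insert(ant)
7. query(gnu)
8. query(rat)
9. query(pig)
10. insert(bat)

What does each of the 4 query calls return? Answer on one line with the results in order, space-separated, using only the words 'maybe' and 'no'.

Answer: maybe no no maybe

Derivation:
Start: bits=0000000000
Op 1: insert owl -> sets bits 1 3 6 -> bits=0101001000
Op 2: insert pig -> sets bits 1 3 5 -> bits=0101011000
Op 3: insert ape -> sets bits 2 6 -> bits=0111011000
Op 4: query bat -> checks bit1=1, bit3=1 (all 1) -> maybe
Op 5: insert ram -> sets bits 4 6 7 -> bits=0111111100
Op 6: insert ant -> sets bits 6 7 -> bits=0111111100
Op 7: query gnu -> checks bit0=0, bit6=1, bit8=0 (has a 0) -> no
Op 8: query rat -> checks bit3=1, bit4=1, bit8=0 (has a 0) -> no
Op 9: query pig -> checks bit1=1, bit3=1, bit5=1 (all 1) -> maybe
Op 10: insert bat -> sets bits 1 3 -> bits=0111111100
Query results in order: maybe no no maybe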